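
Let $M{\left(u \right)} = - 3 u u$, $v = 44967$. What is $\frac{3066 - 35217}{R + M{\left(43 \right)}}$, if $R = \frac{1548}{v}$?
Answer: $\frac{160637113}{27714489} \approx 5.7961$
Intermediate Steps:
$R = \frac{516}{14989}$ ($R = \frac{1548}{44967} = 1548 \cdot \frac{1}{44967} = \frac{516}{14989} \approx 0.034425$)
$M{\left(u \right)} = - 3 u^{2}$
$\frac{3066 - 35217}{R + M{\left(43 \right)}} = \frac{3066 - 35217}{\frac{516}{14989} - 3 \cdot 43^{2}} = - \frac{32151}{\frac{516}{14989} - 5547} = - \frac{32151}{- \frac{83143467}{14989}} = \left(-32151\right) \left(- \frac{14989}{83143467}\right) = \frac{160637113}{27714489}$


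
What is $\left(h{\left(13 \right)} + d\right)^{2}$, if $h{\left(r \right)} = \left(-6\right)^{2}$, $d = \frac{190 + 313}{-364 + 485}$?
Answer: $\frac{23609881}{14641} \approx 1612.6$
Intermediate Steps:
$d = \frac{503}{121} \approx 4.157$
$h{\left(r \right)} = 36$
$\left(h{\left(13 \right)} + d\right)^{2} = \left(36 + \frac{503}{121}\right)^{2} = \left(\frac{4859}{121}\right)^{2} = \frac{23609881}{14641}$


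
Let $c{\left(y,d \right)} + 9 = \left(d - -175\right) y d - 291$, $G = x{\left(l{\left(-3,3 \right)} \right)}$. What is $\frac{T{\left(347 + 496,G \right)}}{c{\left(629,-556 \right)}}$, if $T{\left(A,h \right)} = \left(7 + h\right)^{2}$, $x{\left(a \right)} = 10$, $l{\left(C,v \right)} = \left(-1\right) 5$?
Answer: $\frac{289}{133244544} \approx 2.1689 \cdot 10^{-6}$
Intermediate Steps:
$l{\left(C,v \right)} = -5$
$G = 10$
$c{\left(y,d \right)} = -300 + d y \left(175 + d\right)$ ($c{\left(y,d \right)} = -9 + \left(\left(d - -175\right) y d - 291\right) = -9 + \left(\left(d + 175\right) y d - 291\right) = -9 + \left(\left(175 + d\right) y d - 291\right) = -9 + \left(y \left(175 + d\right) d - 291\right) = -9 + \left(d y \left(175 + d\right) - 291\right) = -9 + \left(-291 + d y \left(175 + d\right)\right) = -300 + d y \left(175 + d\right)$)
$\frac{T{\left(347 + 496,G \right)}}{c{\left(629,-556 \right)}} = \frac{\left(7 + 10\right)^{2}}{-300 + 629 \left(-556\right)^{2} + 175 \left(-556\right) 629} = \frac{17^{2}}{-300 + 629 \cdot 309136 - 61201700} = \frac{289}{-300 + 194446544 - 61201700} = \frac{289}{133244544}$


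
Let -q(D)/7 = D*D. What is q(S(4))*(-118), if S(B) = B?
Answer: 13216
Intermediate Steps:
q(D) = -7*D**2 (q(D) = -7*D*D = -7*D**2)
q(S(4))*(-118) = -7*4**2*(-118) = -7*16*(-118) = -112*(-118) = 13216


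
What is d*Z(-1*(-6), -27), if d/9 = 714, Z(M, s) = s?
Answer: -173502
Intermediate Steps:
d = 6426 (d = 9*714 = 6426)
d*Z(-1*(-6), -27) = 6426*(-27) = -173502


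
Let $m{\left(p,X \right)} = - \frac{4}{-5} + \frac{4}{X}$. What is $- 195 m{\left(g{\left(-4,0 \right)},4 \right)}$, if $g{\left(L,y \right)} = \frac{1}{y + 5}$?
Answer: $-351$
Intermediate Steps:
$g{\left(L,y \right)} = \frac{1}{5 + y}$
$m{\left(p,X \right)} = \frac{4}{5} + \frac{4}{X}$ ($m{\left(p,X \right)} = \left(-4\right) \left(- \frac{1}{5}\right) + \frac{4}{X} = \frac{4}{5} + \frac{4}{X}$)
$- 195 m{\left(g{\left(-4,0 \right)},4 \right)} = - 195 \left(\frac{4}{5} + \frac{4}{4}\right) = - 195 \left(\frac{4}{5} + 4 \cdot \frac{1}{4}\right) = - 195 \left(\frac{4}{5} + 1\right) = \left(-195\right) \frac{9}{5} = -351$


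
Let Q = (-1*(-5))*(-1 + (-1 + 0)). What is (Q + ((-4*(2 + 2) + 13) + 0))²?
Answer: 169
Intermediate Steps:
Q = -10 (Q = 5*(-1 - 1) = 5*(-2) = -10)
(Q + ((-4*(2 + 2) + 13) + 0))² = (-10 + ((-4*(2 + 2) + 13) + 0))² = (-10 + ((-4*4 + 13) + 0))² = (-10 + ((-16 + 13) + 0))² = (-10 + (-3 + 0))² = (-10 - 3)² = (-13)² = 169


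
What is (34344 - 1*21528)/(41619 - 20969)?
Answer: 6408/10325 ≈ 0.62063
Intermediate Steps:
(34344 - 1*21528)/(41619 - 20969) = (34344 - 21528)/20650 = 12816*(1/20650) = 6408/10325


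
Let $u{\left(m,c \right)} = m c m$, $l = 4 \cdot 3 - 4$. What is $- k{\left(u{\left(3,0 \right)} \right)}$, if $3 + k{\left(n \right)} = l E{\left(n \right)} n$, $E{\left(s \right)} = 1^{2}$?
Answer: $3$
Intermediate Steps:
$l = 8$ ($l = 12 - 4 = 8$)
$E{\left(s \right)} = 1$
$u{\left(m,c \right)} = c m^{2}$ ($u{\left(m,c \right)} = c m m = c m^{2}$)
$k{\left(n \right)} = -3 + 8 n$ ($k{\left(n \right)} = -3 + 8 \cdot 1 n = -3 + 8 n$)
$- k{\left(u{\left(3,0 \right)} \right)} = - (-3 + 8 \cdot 0 \cdot 3^{2}) = - (-3 + 8 \cdot 0 \cdot 9) = - (-3 + 8 \cdot 0) = - (-3 + 0) = \left(-1\right) \left(-3\right) = 3$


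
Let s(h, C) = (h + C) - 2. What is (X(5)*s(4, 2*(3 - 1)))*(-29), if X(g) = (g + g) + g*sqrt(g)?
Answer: -1740 - 870*sqrt(5) ≈ -3685.4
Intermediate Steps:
X(g) = g**(3/2) + 2*g (X(g) = 2*g + g**(3/2) = g**(3/2) + 2*g)
s(h, C) = -2 + C + h (s(h, C) = (C + h) - 2 = -2 + C + h)
(X(5)*s(4, 2*(3 - 1)))*(-29) = ((5**(3/2) + 2*5)*(-2 + 2*(3 - 1) + 4))*(-29) = ((5*sqrt(5) + 10)*(-2 + 2*2 + 4))*(-29) = ((10 + 5*sqrt(5))*(-2 + 4 + 4))*(-29) = ((10 + 5*sqrt(5))*6)*(-29) = (60 + 30*sqrt(5))*(-29) = -1740 - 870*sqrt(5)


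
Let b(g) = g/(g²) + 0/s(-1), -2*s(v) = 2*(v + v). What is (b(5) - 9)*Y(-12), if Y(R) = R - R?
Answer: 0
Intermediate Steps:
Y(R) = 0
s(v) = -2*v (s(v) = -(v + v) = -2*v)
b(g) = 1/g (b(g) = g/(g²) + 0/((-2*(-1))) = g/g² + 0/2 = 1/g + 0*(½) = 1/g + 0 = 1/g)
(b(5) - 9)*Y(-12) = (1/5 - 9)*0 = (⅕ - 9)*0 = -44/5*0 = 0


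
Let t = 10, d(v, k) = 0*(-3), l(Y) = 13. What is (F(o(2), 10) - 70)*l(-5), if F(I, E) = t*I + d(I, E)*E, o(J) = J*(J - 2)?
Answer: -910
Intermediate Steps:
o(J) = J*(-2 + J)
d(v, k) = 0
F(I, E) = 10*I (F(I, E) = 10*I + 0*E = 10*I + 0 = 10*I)
(F(o(2), 10) - 70)*l(-5) = (10*(2*(-2 + 2)) - 70)*13 = (10*(2*0) - 70)*13 = (10*0 - 70)*13 = (0 - 70)*13 = -70*13 = -910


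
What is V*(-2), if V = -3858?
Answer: 7716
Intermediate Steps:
V*(-2) = -3858*(-2) = 7716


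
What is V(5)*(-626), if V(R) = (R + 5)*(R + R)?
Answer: -62600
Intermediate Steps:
V(R) = 2*R*(5 + R) (V(R) = (5 + R)*(2*R) = 2*R*(5 + R))
V(5)*(-626) = (2*5*(5 + 5))*(-626) = (2*5*10)*(-626) = 100*(-626) = -62600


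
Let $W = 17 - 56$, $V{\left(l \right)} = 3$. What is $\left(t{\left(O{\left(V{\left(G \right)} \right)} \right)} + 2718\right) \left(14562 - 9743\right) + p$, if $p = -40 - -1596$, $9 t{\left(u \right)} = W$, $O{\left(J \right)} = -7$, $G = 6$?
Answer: $\frac{39236147}{3} \approx 1.3079 \cdot 10^{7}$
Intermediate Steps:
$W = -39$
$t{\left(u \right)} = - \frac{13}{3}$ ($t{\left(u \right)} = \frac{1}{9} \left(-39\right) = - \frac{13}{3}$)
$p = 1556$ ($p = -40 + 1596 = 1556$)
$\left(t{\left(O{\left(V{\left(G \right)} \right)} \right)} + 2718\right) \left(14562 - 9743\right) + p = \left(- \frac{13}{3} + 2718\right) \left(14562 - 9743\right) + 1556 = \frac{8141}{3} \cdot 4819 + 1556 = \frac{39231479}{3} + 1556 = \frac{39236147}{3}$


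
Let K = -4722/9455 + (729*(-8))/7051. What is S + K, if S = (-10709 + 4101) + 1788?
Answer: -321424364482/66667205 ≈ -4821.3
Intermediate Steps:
S = -4820 (S = -6608 + 1788 = -4820)
K = -88436382/66667205 (K = -4722*1/9455 - 5832*1/7051 = -4722/9455 - 5832/7051 = -88436382/66667205 ≈ -1.3265)
S + K = -4820 - 88436382/66667205 = -321424364482/66667205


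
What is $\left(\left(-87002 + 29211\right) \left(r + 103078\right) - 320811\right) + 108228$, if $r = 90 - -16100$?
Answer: $-6892829571$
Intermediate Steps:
$r = 16190$ ($r = 90 + 16100 = 16190$)
$\left(\left(-87002 + 29211\right) \left(r + 103078\right) - 320811\right) + 108228 = \left(\left(-87002 + 29211\right) \left(16190 + 103078\right) - 320811\right) + 108228 = \left(\left(-57791\right) 119268 - 320811\right) + 108228 = \left(-6892616988 - 320811\right) + 108228 = -6892937799 + 108228 = -6892829571$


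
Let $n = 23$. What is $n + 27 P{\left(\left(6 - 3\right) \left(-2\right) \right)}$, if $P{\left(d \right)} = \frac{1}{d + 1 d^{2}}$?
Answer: $\frac{239}{10} \approx 23.9$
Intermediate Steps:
$P{\left(d \right)} = \frac{1}{d + d^{2}}$
$n + 27 P{\left(\left(6 - 3\right) \left(-2\right) \right)} = 23 + 27 \frac{1}{\left(6 - 3\right) \left(-2\right) \left(1 + \left(6 - 3\right) \left(-2\right)\right)} = 23 + 27 \frac{1}{3 \left(-2\right) \left(1 + 3 \left(-2\right)\right)} = 23 + 27 \frac{1}{\left(-6\right) \left(1 - 6\right)} = 23 + 27 \left(- \frac{1}{6 \left(-5\right)}\right) = 23 + 27 \left(\left(- \frac{1}{6}\right) \left(- \frac{1}{5}\right)\right) = 23 + 27 \cdot \frac{1}{30} = 23 + \frac{9}{10} = \frac{239}{10}$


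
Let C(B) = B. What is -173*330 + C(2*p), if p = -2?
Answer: -57094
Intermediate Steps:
-173*330 + C(2*p) = -173*330 + 2*(-2) = -57090 - 4 = -57094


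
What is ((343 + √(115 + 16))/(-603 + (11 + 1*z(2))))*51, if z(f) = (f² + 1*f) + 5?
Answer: -2499/83 - 51*√131/581 ≈ -31.113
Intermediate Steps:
z(f) = 5 + f + f² (z(f) = (f² + f) + 5 = (f + f²) + 5 = 5 + f + f²)
((343 + √(115 + 16))/(-603 + (11 + 1*z(2))))*51 = ((343 + √(115 + 16))/(-603 + (11 + 1*(5 + 2 + 2²))))*51 = ((343 + √131)/(-603 + (11 + 1*(5 + 2 + 4))))*51 = ((343 + √131)/(-603 + (11 + 1*11)))*51 = ((343 + √131)/(-603 + (11 + 11)))*51 = ((343 + √131)/(-603 + 22))*51 = ((343 + √131)/(-581))*51 = ((343 + √131)*(-1/581))*51 = (-49/83 - √131/581)*51 = -2499/83 - 51*√131/581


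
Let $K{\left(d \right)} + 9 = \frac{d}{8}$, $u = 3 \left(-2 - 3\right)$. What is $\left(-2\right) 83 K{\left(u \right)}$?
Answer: $\frac{7221}{4} \approx 1805.3$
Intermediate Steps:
$u = -15$ ($u = 3 \left(-5\right) = -15$)
$K{\left(d \right)} = -9 + \frac{d}{8}$
$\left(-2\right) 83 K{\left(u \right)} = \left(-2\right) 83 \left(-9 + \frac{1}{8} \left(-15\right)\right) = - 166 \left(-9 - \frac{15}{8}\right) = \left(-166\right) \left(- \frac{87}{8}\right) = \frac{7221}{4}$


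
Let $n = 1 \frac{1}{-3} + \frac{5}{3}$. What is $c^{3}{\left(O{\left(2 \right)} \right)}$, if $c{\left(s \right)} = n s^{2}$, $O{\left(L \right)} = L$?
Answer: $\frac{4096}{27} \approx 151.7$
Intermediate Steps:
$n = \frac{4}{3}$ ($n = 1 \left(- \frac{1}{3}\right) + 5 \cdot \frac{1}{3} = - \frac{1}{3} + \frac{5}{3} = \frac{4}{3} \approx 1.3333$)
$c{\left(s \right)} = \frac{4 s^{2}}{3}$
$c^{3}{\left(O{\left(2 \right)} \right)} = \left(\frac{4 \cdot 2^{2}}{3}\right)^{3} = \left(\frac{4}{3} \cdot 4\right)^{3} = \left(\frac{16}{3}\right)^{3} = \frac{4096}{27}$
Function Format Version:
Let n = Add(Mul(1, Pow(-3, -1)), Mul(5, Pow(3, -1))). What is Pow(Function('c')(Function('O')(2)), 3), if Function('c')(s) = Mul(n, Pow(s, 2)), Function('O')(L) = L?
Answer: Rational(4096, 27) ≈ 151.70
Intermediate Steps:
n = Rational(4, 3) (n = Add(Mul(1, Rational(-1, 3)), Mul(5, Rational(1, 3))) = Add(Rational(-1, 3), Rational(5, 3)) = Rational(4, 3) ≈ 1.3333)
Function('c')(s) = Mul(Rational(4, 3), Pow(s, 2))
Pow(Function('c')(Function('O')(2)), 3) = Pow(Mul(Rational(4, 3), Pow(2, 2)), 3) = Pow(Mul(Rational(4, 3), 4), 3) = Pow(Rational(16, 3), 3) = Rational(4096, 27)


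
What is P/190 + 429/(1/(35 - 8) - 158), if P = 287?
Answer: -195343/162070 ≈ -1.2053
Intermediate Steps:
P/190 + 429/(1/(35 - 8) - 158) = 287/190 + 429/(1/(35 - 8) - 158) = 287*(1/190) + 429/(1/27 - 158) = 287/190 + 429/(1/27 - 158) = 287/190 + 429/(-4265/27) = 287/190 + 429*(-27/4265) = 287/190 - 11583/4265 = -195343/162070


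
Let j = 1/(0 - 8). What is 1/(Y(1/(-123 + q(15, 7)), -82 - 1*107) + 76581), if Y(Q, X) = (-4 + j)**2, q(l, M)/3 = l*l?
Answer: 64/4902273 ≈ 1.3055e-5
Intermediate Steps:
j = -1/8 (j = 1/(-8) = -1/8 ≈ -0.12500)
q(l, M) = 3*l**2 (q(l, M) = 3*(l*l) = 3*l**2)
Y(Q, X) = 1089/64 (Y(Q, X) = (-4 - 1/8)**2 = (-33/8)**2 = 1089/64)
1/(Y(1/(-123 + q(15, 7)), -82 - 1*107) + 76581) = 1/(1089/64 + 76581) = 1/(4902273/64) = 64/4902273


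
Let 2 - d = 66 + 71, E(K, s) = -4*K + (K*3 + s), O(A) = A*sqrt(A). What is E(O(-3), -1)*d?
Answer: 135 - 405*I*sqrt(3) ≈ 135.0 - 701.48*I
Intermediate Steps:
O(A) = A**(3/2)
E(K, s) = s - K (E(K, s) = -4*K + (3*K + s) = -4*K + (s + 3*K) = s - K)
d = -135 (d = 2 - (66 + 71) = 2 - 1*137 = 2 - 137 = -135)
E(O(-3), -1)*d = (-1 - (-3)**(3/2))*(-135) = (-1 - (-3)*I*sqrt(3))*(-135) = (-1 + 3*I*sqrt(3))*(-135) = 135 - 405*I*sqrt(3)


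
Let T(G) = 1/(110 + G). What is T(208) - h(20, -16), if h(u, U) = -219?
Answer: 69643/318 ≈ 219.00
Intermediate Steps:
T(208) - h(20, -16) = 1/(110 + 208) - 1*(-219) = 1/318 + 219 = 69643/318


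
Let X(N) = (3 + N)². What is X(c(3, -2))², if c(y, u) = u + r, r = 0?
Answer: 1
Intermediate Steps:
c(y, u) = u (c(y, u) = u + 0 = u)
X(c(3, -2))² = ((3 - 2)²)² = (1²)² = 1² = 1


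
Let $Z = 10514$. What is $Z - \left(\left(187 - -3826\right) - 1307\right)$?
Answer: $7808$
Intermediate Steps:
$Z - \left(\left(187 - -3826\right) - 1307\right) = 10514 - \left(\left(187 - -3826\right) - 1307\right) = 10514 - \left(\left(187 + 3826\right) - 1307\right) = 10514 - \left(4013 - 1307\right) = 10514 - 2706 = 7808$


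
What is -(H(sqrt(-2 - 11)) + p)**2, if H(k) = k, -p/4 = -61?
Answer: -(244 + I*sqrt(13))**2 ≈ -59523.0 - 1759.5*I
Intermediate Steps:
p = 244 (p = -4*(-61) = 244)
-(H(sqrt(-2 - 11)) + p)**2 = -(sqrt(-2 - 11) + 244)**2 = -(sqrt(-13) + 244)**2 = -(I*sqrt(13) + 244)**2 = -(244 + I*sqrt(13))**2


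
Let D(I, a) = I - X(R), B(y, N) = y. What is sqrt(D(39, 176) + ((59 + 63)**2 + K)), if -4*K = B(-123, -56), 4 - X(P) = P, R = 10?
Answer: sqrt(59839)/2 ≈ 122.31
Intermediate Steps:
X(P) = 4 - P
K = 123/4 (K = -1/4*(-123) = 123/4 ≈ 30.750)
D(I, a) = 6 + I (D(I, a) = I - (4 - 1*10) = I - (4 - 10) = I - 1*(-6) = I + 6 = 6 + I)
sqrt(D(39, 176) + ((59 + 63)**2 + K)) = sqrt((6 + 39) + ((59 + 63)**2 + 123/4)) = sqrt(45 + (122**2 + 123/4)) = sqrt(45 + (14884 + 123/4)) = sqrt(45 + 59659/4) = sqrt(59839/4) = sqrt(59839)/2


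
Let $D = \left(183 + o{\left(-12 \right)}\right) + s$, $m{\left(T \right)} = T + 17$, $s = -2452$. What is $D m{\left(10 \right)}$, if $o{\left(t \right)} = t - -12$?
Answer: $-61263$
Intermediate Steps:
$m{\left(T \right)} = 17 + T$
$o{\left(t \right)} = 12 + t$ ($o{\left(t \right)} = t + 12 = 12 + t$)
$D = -2269$ ($D = \left(183 + \left(12 - 12\right)\right) - 2452 = \left(183 + 0\right) - 2452 = 183 - 2452 = -2269$)
$D m{\left(10 \right)} = - 2269 \left(17 + 10\right) = \left(-2269\right) 27 = -61263$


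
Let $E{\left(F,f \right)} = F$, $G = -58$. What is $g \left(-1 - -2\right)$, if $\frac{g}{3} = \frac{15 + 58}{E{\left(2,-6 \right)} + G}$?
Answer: $- \frac{219}{56} \approx -3.9107$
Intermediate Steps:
$g = - \frac{219}{56}$ ($g = 3 \frac{15 + 58}{2 - 58} = 3 \frac{73}{-56} = 3 \cdot 73 \left(- \frac{1}{56}\right) = 3 \left(- \frac{73}{56}\right) = - \frac{219}{56} \approx -3.9107$)
$g \left(-1 - -2\right) = - \frac{219 \left(-1 - -2\right)}{56} = - \frac{219 \left(-1 + 2\right)}{56} = \left(- \frac{219}{56}\right) 1 = - \frac{219}{56}$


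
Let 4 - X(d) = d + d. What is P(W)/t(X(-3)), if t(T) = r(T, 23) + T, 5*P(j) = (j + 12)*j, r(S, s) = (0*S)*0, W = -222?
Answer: 4662/5 ≈ 932.40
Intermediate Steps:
X(d) = 4 - 2*d (X(d) = 4 - (d + d) = 4 - 2*d)
r(S, s) = 0 (r(S, s) = 0*0 = 0)
P(j) = j*(12 + j)/5 (P(j) = ((j + 12)*j)/5 = ((12 + j)*j)/5 = (j*(12 + j))/5 = j*(12 + j)/5)
t(T) = T (t(T) = 0 + T = T)
P(W)/t(X(-3)) = ((⅕)*(-222)*(12 - 222))/(4 - 2*(-3)) = ((⅕)*(-222)*(-210))/(4 + 6) = 9324/10 = 9324*(⅒) = 4662/5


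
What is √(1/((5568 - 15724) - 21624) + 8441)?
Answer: √2131285808155/15890 ≈ 91.875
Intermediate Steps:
√(1/((5568 - 15724) - 21624) + 8441) = √(1/(-10156 - 21624) + 8441) = √(1/(-31780) + 8441) = √(-1/31780 + 8441) = √(268254979/31780) = √2131285808155/15890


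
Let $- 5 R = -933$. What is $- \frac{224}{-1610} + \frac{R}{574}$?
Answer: $\frac{30643}{66010} \approx 0.46422$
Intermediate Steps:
$R = \frac{933}{5}$ ($R = \left(- \frac{1}{5}\right) \left(-933\right) = \frac{933}{5} \approx 186.6$)
$- \frac{224}{-1610} + \frac{R}{574} = - \frac{224}{-1610} + \frac{933}{5 \cdot 574} = \left(-224\right) \left(- \frac{1}{1610}\right) + \frac{933}{5} \cdot \frac{1}{574} = \frac{16}{115} + \frac{933}{2870} = \frac{30643}{66010}$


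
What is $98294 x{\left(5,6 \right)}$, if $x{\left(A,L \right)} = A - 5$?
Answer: $0$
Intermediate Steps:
$x{\left(A,L \right)} = -5 + A$
$98294 x{\left(5,6 \right)} = 98294 \left(-5 + 5\right) = 98294 \cdot 0 = 0$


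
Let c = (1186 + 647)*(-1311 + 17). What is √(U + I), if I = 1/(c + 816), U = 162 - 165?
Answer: I*√1874016536586/790362 ≈ 1.7321*I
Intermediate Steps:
U = -3
c = -2371902 (c = 1833*(-1294) = -2371902)
I = -1/2371086 (I = 1/(-2371902 + 816) = 1/(-2371086) = -1/2371086 ≈ -4.2175e-7)
√(U + I) = √(-3 - 1/2371086) = √(-7113259/2371086) = I*√1874016536586/790362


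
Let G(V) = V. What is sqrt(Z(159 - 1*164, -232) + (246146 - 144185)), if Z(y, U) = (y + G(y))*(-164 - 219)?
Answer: 7*sqrt(2159) ≈ 325.26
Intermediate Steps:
Z(y, U) = -766*y (Z(y, U) = (y + y)*(-164 - 219) = (2*y)*(-383) = -766*y)
sqrt(Z(159 - 1*164, -232) + (246146 - 144185)) = sqrt(-766*(159 - 1*164) + (246146 - 144185)) = sqrt(-766*(159 - 164) + 101961) = sqrt(-766*(-5) + 101961) = sqrt(3830 + 101961) = sqrt(105791) = 7*sqrt(2159)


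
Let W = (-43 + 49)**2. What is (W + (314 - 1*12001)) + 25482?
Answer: 13831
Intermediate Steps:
W = 36 (W = 6**2 = 36)
(W + (314 - 1*12001)) + 25482 = (36 + (314 - 1*12001)) + 25482 = (36 + (314 - 12001)) + 25482 = (36 - 11687) + 25482 = -11651 + 25482 = 13831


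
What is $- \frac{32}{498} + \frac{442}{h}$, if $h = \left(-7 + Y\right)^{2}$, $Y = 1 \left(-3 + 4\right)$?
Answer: $\frac{18247}{1494} \approx 12.214$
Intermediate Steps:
$Y = 1$ ($Y = 1 \cdot 1 = 1$)
$h = 36$ ($h = \left(-7 + 1\right)^{2} = \left(-6\right)^{2} = 36$)
$- \frac{32}{498} + \frac{442}{h} = - \frac{32}{498} + \frac{442}{36} = \left(-32\right) \frac{1}{498} + 442 \cdot \frac{1}{36} = - \frac{16}{249} + \frac{221}{18} = \frac{18247}{1494}$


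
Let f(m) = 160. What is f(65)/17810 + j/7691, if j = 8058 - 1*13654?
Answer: -9843420/13697671 ≈ -0.71862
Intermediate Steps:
j = -5596 (j = 8058 - 13654 = -5596)
f(65)/17810 + j/7691 = 160/17810 - 5596/7691 = 160*(1/17810) - 5596*1/7691 = 16/1781 - 5596/7691 = -9843420/13697671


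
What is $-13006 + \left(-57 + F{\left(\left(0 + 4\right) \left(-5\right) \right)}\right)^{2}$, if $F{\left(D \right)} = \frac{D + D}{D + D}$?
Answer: $-9870$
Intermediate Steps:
$F{\left(D \right)} = 1$ ($F{\left(D \right)} = \frac{2 D}{2 D} = 2 D \frac{1}{2 D} = 1$)
$-13006 + \left(-57 + F{\left(\left(0 + 4\right) \left(-5\right) \right)}\right)^{2} = -13006 + \left(-57 + 1\right)^{2} = -13006 + \left(-56\right)^{2} = -13006 + 3136 = -9870$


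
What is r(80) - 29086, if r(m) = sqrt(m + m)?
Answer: -29086 + 4*sqrt(10) ≈ -29073.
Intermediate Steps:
r(m) = sqrt(2)*sqrt(m) (r(m) = sqrt(2*m) = sqrt(2)*sqrt(m))
r(80) - 29086 = sqrt(2)*sqrt(80) - 29086 = sqrt(2)*(4*sqrt(5)) - 29086 = 4*sqrt(10) - 29086 = -29086 + 4*sqrt(10)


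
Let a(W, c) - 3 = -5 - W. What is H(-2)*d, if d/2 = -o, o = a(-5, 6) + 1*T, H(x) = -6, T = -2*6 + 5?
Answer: -48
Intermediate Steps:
T = -7 (T = -12 + 5 = -7)
a(W, c) = -2 - W (a(W, c) = 3 + (-5 - W) = -2 - W)
o = -4 (o = (-2 - 1*(-5)) + 1*(-7) = (-2 + 5) - 7 = 3 - 7 = -4)
d = 8 (d = 2*(-1*(-4)) = 2*4 = 8)
H(-2)*d = -6*8 = -48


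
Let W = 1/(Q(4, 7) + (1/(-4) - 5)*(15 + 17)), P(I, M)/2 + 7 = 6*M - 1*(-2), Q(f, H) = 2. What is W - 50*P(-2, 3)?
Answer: -215801/166 ≈ -1300.0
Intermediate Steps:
P(I, M) = -10 + 12*M (P(I, M) = -14 + 2*(6*M - 1*(-2)) = -14 + 2*(6*M + 2) = -14 + 2*(2 + 6*M) = -14 + (4 + 12*M) = -10 + 12*M)
W = -1/166 (W = 1/(2 + (1/(-4) - 5)*(15 + 17)) = 1/(2 + (-1/4 - 5)*32) = 1/(2 - 21/4*32) = 1/(2 - 168) = 1/(-166) = -1/166 ≈ -0.0060241)
W - 50*P(-2, 3) = -1/166 - 50*(-10 + 12*3) = -1/166 - 50*(-10 + 36) = -1/166 - 50*26 = -1/166 - 1300 = -215801/166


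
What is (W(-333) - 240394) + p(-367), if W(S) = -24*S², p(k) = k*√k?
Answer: -2901730 - 367*I*√367 ≈ -2.9017e+6 - 7030.7*I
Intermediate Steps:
p(k) = k^(3/2)
W(S) = -24*S²
(W(-333) - 240394) + p(-367) = (-24*(-333)² - 240394) + (-367)^(3/2) = (-24*110889 - 240394) - 367*I*√367 = (-2661336 - 240394) - 367*I*√367 = -2901730 - 367*I*√367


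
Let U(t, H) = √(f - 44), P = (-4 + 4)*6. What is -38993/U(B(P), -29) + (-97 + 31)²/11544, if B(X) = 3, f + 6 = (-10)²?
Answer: 363/962 - 38993*√2/10 ≈ -5514.1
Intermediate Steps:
f = 94 (f = -6 + (-10)² = -6 + 100 = 94)
P = 0 (P = 0*6 = 0)
U(t, H) = 5*√2 (U(t, H) = √(94 - 44) = √50 = 5*√2)
-38993/U(B(P), -29) + (-97 + 31)²/11544 = -38993*√2/10 + (-97 + 31)²/11544 = -38993*√2/10 + (-66)²*(1/11544) = -38993*√2/10 + 4356*(1/11544) = -38993*√2/10 + 363/962 = 363/962 - 38993*√2/10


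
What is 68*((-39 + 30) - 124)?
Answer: -9044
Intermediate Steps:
68*((-39 + 30) - 124) = 68*(-9 - 124) = 68*(-133) = -9044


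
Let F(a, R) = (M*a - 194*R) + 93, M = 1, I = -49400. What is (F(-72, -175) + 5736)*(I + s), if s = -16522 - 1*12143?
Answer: -3099726955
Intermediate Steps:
F(a, R) = 93 + a - 194*R (F(a, R) = (1*a - 194*R) + 93 = (a - 194*R) + 93 = 93 + a - 194*R)
s = -28665 (s = -16522 - 12143 = -28665)
(F(-72, -175) + 5736)*(I + s) = ((93 - 72 - 194*(-175)) + 5736)*(-49400 - 28665) = ((93 - 72 + 33950) + 5736)*(-78065) = (33971 + 5736)*(-78065) = 39707*(-78065) = -3099726955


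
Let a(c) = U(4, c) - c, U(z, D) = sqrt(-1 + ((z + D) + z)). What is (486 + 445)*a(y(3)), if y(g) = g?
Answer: -2793 + 931*sqrt(10) ≈ 151.08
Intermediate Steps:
U(z, D) = sqrt(-1 + D + 2*z) (U(z, D) = sqrt(-1 + ((D + z) + z)) = sqrt(-1 + (D + 2*z)) = sqrt(-1 + D + 2*z))
a(c) = sqrt(7 + c) - c (a(c) = sqrt(-1 + c + 2*4) - c = sqrt(-1 + c + 8) - c = sqrt(7 + c) - c)
(486 + 445)*a(y(3)) = (486 + 445)*(sqrt(7 + 3) - 1*3) = 931*(sqrt(10) - 3) = 931*(-3 + sqrt(10)) = -2793 + 931*sqrt(10)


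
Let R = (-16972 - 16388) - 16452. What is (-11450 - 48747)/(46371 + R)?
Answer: 60197/3441 ≈ 17.494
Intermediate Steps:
R = -49812 (R = -33360 - 16452 = -49812)
(-11450 - 48747)/(46371 + R) = (-11450 - 48747)/(46371 - 49812) = -60197/(-3441) = -60197*(-1/3441) = 60197/3441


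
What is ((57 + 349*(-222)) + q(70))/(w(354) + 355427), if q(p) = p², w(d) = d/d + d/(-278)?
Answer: -10080419/49404315 ≈ -0.20404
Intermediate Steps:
w(d) = 1 - d/278 (w(d) = 1 + d*(-1/278) = 1 - d/278)
((57 + 349*(-222)) + q(70))/(w(354) + 355427) = ((57 + 349*(-222)) + 70²)/((1 - 1/278*354) + 355427) = ((57 - 77478) + 4900)/((1 - 177/139) + 355427) = (-77421 + 4900)/(-38/139 + 355427) = -72521/49404315/139 = -72521*139/49404315 = -10080419/49404315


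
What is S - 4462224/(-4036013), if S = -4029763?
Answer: -16264171392695/4036013 ≈ -4.0298e+6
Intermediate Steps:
S - 4462224/(-4036013) = -4029763 - 4462224/(-4036013) = -4029763 - 4462224*(-1/4036013) = -4029763 + 4462224/4036013 = -16264171392695/4036013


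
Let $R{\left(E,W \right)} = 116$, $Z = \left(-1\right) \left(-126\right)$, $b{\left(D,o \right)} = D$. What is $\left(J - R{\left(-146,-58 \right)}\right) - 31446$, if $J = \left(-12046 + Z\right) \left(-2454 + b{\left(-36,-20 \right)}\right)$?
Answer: $29649238$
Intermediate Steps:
$Z = 126$
$J = 29680800$ ($J = \left(-12046 + 126\right) \left(-2454 - 36\right) = \left(-11920\right) \left(-2490\right) = 29680800$)
$\left(J - R{\left(-146,-58 \right)}\right) - 31446 = \left(29680800 - 116\right) - 31446 = 29680684 - 31446 = 29649238$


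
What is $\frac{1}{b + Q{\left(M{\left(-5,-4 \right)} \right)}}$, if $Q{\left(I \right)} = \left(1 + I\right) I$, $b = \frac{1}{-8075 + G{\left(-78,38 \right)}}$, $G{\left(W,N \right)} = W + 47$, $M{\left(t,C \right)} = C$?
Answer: $\frac{8106}{97271} \approx 0.083334$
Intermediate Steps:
$G{\left(W,N \right)} = 47 + W$
$b = - \frac{1}{8106}$ ($b = \frac{1}{-8075 + \left(47 - 78\right)} = \frac{1}{-8075 - 31} = \frac{1}{-8106} = - \frac{1}{8106} \approx -0.00012337$)
$Q{\left(I \right)} = I \left(1 + I\right)$
$\frac{1}{b + Q{\left(M{\left(-5,-4 \right)} \right)}} = \frac{1}{- \frac{1}{8106} - 4 \left(1 - 4\right)} = \frac{1}{- \frac{1}{8106} - -12} = \frac{1}{- \frac{1}{8106} + 12} = \frac{1}{\frac{97271}{8106}} = \frac{8106}{97271}$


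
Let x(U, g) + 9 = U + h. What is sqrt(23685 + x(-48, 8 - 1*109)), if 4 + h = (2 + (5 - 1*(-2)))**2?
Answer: sqrt(23705) ≈ 153.96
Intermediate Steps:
h = 77 (h = -4 + (2 + (5 - 1*(-2)))**2 = -4 + (2 + (5 + 2))**2 = -4 + (2 + 7)**2 = -4 + 9**2 = -4 + 81 = 77)
x(U, g) = 68 + U (x(U, g) = -9 + (U + 77) = -9 + (77 + U) = 68 + U)
sqrt(23685 + x(-48, 8 - 1*109)) = sqrt(23685 + (68 - 48)) = sqrt(23685 + 20) = sqrt(23705)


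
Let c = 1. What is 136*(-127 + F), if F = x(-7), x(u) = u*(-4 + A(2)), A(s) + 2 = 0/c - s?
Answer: -9656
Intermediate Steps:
A(s) = -2 - s (A(s) = -2 + (0/1 - s) = -2 + (0*1 - s) = -2 + (0 - s) = -2 - s)
x(u) = -8*u (x(u) = u*(-4 + (-2 - 1*2)) = u*(-4 + (-2 - 2)) = u*(-4 - 4) = u*(-8) = -8*u)
F = 56 (F = -8*(-7) = 56)
136*(-127 + F) = 136*(-127 + 56) = 136*(-71) = -9656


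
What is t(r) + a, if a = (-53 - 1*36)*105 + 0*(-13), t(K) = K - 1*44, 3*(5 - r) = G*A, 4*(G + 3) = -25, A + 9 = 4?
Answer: -112793/12 ≈ -9399.4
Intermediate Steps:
A = -5 (A = -9 + 4 = -5)
G = -37/4 (G = -3 + (1/4)*(-25) = -3 - 25/4 = -37/4 ≈ -9.2500)
r = -125/12 (r = 5 - (-37)*(-5)/12 = 5 - 1/3*185/4 = 5 - 185/12 = -125/12 ≈ -10.417)
t(K) = -44 + K (t(K) = K - 44 = -44 + K)
a = -9345 (a = (-53 - 36)*105 + 0 = -89*105 + 0 = -9345 + 0 = -9345)
t(r) + a = (-44 - 125/12) - 9345 = -653/12 - 9345 = -112793/12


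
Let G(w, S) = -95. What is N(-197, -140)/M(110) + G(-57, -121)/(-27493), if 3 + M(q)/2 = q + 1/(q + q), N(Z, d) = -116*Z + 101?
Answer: 173978415/1622087 ≈ 107.26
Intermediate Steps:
N(Z, d) = 101 - 116*Z
M(q) = -6 + 1/q + 2*q (M(q) = -6 + 2*(q + 1/(q + q)) = -6 + 2*(q + 1/(2*q)) = -6 + (1/q + 2*q) = -6 + 1/q + 2*q)
N(-197, -140)/M(110) + G(-57, -121)/(-27493) = (101 - 116*(-197))/(-6 + 1/110 + 2*110) - 95/(-27493) = (101 + 22852)/(-6 + 1/110 + 220) - 95*(-1/27493) = 22953/(23541/110) + 5/1447 = 22953*(110/23541) + 5/1447 = 120230/1121 + 5/1447 = 173978415/1622087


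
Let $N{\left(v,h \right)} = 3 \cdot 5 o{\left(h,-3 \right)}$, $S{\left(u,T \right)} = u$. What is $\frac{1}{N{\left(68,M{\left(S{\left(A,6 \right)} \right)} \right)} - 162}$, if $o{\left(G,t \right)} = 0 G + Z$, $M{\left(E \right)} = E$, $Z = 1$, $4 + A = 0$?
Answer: $- \frac{1}{147} \approx -0.0068027$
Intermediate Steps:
$A = -4$ ($A = -4 + 0 = -4$)
$o{\left(G,t \right)} = 1$ ($o{\left(G,t \right)} = 0 G + 1 = 0 + 1 = 1$)
$N{\left(v,h \right)} = 15$ ($N{\left(v,h \right)} = 3 \cdot 5 \cdot 1 = 15 \cdot 1 = 15$)
$\frac{1}{N{\left(68,M{\left(S{\left(A,6 \right)} \right)} \right)} - 162} = \frac{1}{15 - 162} = \frac{1}{-147} = - \frac{1}{147}$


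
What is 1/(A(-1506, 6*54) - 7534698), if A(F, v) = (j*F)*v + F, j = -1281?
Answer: 1/617520060 ≈ 1.6194e-9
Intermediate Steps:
A(F, v) = F - 1281*F*v (A(F, v) = (-1281*F)*v + F = -1281*F*v + F = F - 1281*F*v)
1/(A(-1506, 6*54) - 7534698) = 1/(-1506*(1 - 7686*54) - 7534698) = 1/(-1506*(1 - 1281*324) - 7534698) = 1/(-1506*(1 - 415044) - 7534698) = 1/(-1506*(-415043) - 7534698) = 1/(625054758 - 7534698) = 1/617520060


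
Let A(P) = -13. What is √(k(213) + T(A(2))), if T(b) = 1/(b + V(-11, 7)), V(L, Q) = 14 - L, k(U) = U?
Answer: √7671/6 ≈ 14.597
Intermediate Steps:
T(b) = 1/(25 + b) (T(b) = 1/(b + (14 - 1*(-11))) = 1/(b + (14 + 11)) = 1/(b + 25) = 1/(25 + b))
√(k(213) + T(A(2))) = √(213 + 1/(25 - 13)) = √(213 + 1/12) = √(2557/12) = √7671/6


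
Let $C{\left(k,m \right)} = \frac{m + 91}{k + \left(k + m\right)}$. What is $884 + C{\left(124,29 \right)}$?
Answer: $\frac{244988}{277} \approx 884.43$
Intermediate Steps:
$C{\left(k,m \right)} = \frac{91 + m}{m + 2 k}$
$884 + C{\left(124,29 \right)} = 884 + \frac{91 + 29}{29 + 2 \cdot 124} = 884 + \frac{1}{29 + 248} \cdot 120 = 884 + \frac{1}{277} \cdot 120 = 884 + \frac{120}{277} = \frac{244988}{277}$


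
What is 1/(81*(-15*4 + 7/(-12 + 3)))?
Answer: -1/4923 ≈ -0.00020313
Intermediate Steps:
1/(81*(-15*4 + 7/(-12 + 3))) = 1/(81*(-60 + 7/(-9))) = 1/(81*(-60 + 7*(-⅑))) = 1/(81*(-60 - 7/9)) = 1/(81*(-547/9)) = 1/(-4923) = -1/4923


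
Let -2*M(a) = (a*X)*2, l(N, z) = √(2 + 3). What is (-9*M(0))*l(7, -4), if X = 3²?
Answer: 0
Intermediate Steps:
X = 9
l(N, z) = √5
M(a) = -9*a (M(a) = -a*9*2/2 = -9*a*2/2 = -9*a)
(-9*M(0))*l(7, -4) = (-(-81)*0)*√5 = (-9*0)*√5 = 0*√5 = 0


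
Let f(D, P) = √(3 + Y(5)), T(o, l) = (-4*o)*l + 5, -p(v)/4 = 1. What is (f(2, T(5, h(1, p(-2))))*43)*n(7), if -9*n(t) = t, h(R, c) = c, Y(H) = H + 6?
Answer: -301*√14/9 ≈ -125.14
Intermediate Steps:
Y(H) = 6 + H
p(v) = -4 (p(v) = -4*1 = -4)
T(o, l) = 5 - 4*l*o (T(o, l) = -4*l*o + 5 = 5 - 4*l*o)
n(t) = -t/9
f(D, P) = √14 (f(D, P) = √(3 + (6 + 5)) = √(3 + 11) = √14)
(f(2, T(5, h(1, p(-2))))*43)*n(7) = (√14*43)*(-⅑*7) = (43*√14)*(-7/9) = -301*√14/9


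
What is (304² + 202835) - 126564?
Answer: 168687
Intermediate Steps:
(304² + 202835) - 126564 = (92416 + 202835) - 126564 = 295251 - 126564 = 168687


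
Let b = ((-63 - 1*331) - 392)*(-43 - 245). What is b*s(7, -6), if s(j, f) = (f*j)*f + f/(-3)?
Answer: 57497472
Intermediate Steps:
s(j, f) = -f/3 + j*f**2 (s(j, f) = j*f**2 + f*(-1/3) = j*f**2 - f/3 = -f/3 + j*f**2)
b = 226368 (b = ((-63 - 331) - 392)*(-288) = (-394 - 392)*(-288) = -786*(-288) = 226368)
b*s(7, -6) = 226368*(-6*(-1/3 - 6*7)) = 226368*(-6*(-1/3 - 42)) = 226368*(-6*(-127/3)) = 226368*254 = 57497472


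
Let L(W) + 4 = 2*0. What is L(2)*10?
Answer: -40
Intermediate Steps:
L(W) = -4 (L(W) = -4 + 2*0 = -4 + 0 = -4)
L(2)*10 = -4*10 = -40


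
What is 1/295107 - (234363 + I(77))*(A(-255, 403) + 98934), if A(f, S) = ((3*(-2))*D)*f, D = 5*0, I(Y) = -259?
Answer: -6834927525549551/295107 ≈ -2.3161e+10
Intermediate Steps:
D = 0
A(f, S) = 0 (A(f, S) = ((3*(-2))*0)*f = (-6*0)*f = 0*f = 0)
1/295107 - (234363 + I(77))*(A(-255, 403) + 98934) = 1/295107 - (234363 - 259)*(0 + 98934) = 1/295107 - 234104*98934 = 1/295107 - 1*23160845136 = 1/295107 - 23160845136 = -6834927525549551/295107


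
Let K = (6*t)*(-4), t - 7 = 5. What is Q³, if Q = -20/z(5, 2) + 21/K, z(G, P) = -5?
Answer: 53582633/884736 ≈ 60.563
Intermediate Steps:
t = 12 (t = 7 + 5 = 12)
K = -288 (K = (6*12)*(-4) = 72*(-4) = -288)
Q = 377/96 (Q = -20/(-5) + 21/(-288) = -20*(-⅕) + 21*(-1/288) = 4 - 7/96 = 377/96 ≈ 3.9271)
Q³ = (377/96)³ = 53582633/884736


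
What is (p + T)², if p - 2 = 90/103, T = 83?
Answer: 78234025/10609 ≈ 7374.3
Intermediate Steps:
p = 296/103 (p = 2 + 90/103 = 296/103 ≈ 2.8738)
(p + T)² = (296/103 + 83)² = (8845/103)² = 78234025/10609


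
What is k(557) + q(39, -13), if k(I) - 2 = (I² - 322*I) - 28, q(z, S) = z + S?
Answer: 130895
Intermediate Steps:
q(z, S) = S + z
k(I) = -26 + I² - 322*I (k(I) = 2 + ((I² - 322*I) - 28) = 2 + (-28 + I² - 322*I) = -26 + I² - 322*I)
k(557) + q(39, -13) = (-26 + 557² - 322*557) + (-13 + 39) = (-26 + 310249 - 179354) + 26 = 130869 + 26 = 130895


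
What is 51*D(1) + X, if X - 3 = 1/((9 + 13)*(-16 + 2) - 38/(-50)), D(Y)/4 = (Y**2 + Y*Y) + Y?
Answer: 4723790/7681 ≈ 615.00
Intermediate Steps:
D(Y) = 4*Y + 8*Y**2 (D(Y) = 4*((Y**2 + Y*Y) + Y) = 4*((Y**2 + Y**2) + Y) = 4*(2*Y**2 + Y) = 4*(Y + 2*Y**2) = 4*Y + 8*Y**2)
X = 23018/7681 (X = 3 + 1/((9 + 13)*(-16 + 2) - 38/(-50)) = 3 + 1/(22*(-14) - 38*(-1/50)) = 3 + 1/(-308 + 19/25) = 3 + 1/(-7681/25) = 3 - 25/7681 = 23018/7681 ≈ 2.9967)
51*D(1) + X = 51*(4*1*(1 + 2*1)) + 23018/7681 = 51*(4*1*(1 + 2)) + 23018/7681 = 51*(4*1*3) + 23018/7681 = 51*12 + 23018/7681 = 612 + 23018/7681 = 4723790/7681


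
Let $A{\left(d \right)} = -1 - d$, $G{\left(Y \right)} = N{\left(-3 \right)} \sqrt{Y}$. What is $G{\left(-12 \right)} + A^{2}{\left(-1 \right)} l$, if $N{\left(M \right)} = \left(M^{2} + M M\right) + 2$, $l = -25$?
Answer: $40 i \sqrt{3} \approx 69.282 i$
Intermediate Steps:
$N{\left(M \right)} = 2 + 2 M^{2}$ ($N{\left(M \right)} = \left(M^{2} + M^{2}\right) + 2 = 2 M^{2} + 2 = 2 + 2 M^{2}$)
$G{\left(Y \right)} = 20 \sqrt{Y}$ ($G{\left(Y \right)} = \left(2 + 2 \left(-3\right)^{2}\right) \sqrt{Y} = \left(2 + 2 \cdot 9\right) \sqrt{Y} = \left(2 + 18\right) \sqrt{Y} = 20 \sqrt{Y}$)
$G{\left(-12 \right)} + A^{2}{\left(-1 \right)} l = 20 \sqrt{-12} + \left(-1 - -1\right)^{2} \left(-25\right) = 20 \cdot 2 i \sqrt{3} + \left(-1 + 1\right)^{2} \left(-25\right) = 40 i \sqrt{3} + 0^{2} \left(-25\right) = 40 i \sqrt{3} + 0 \left(-25\right) = 40 i \sqrt{3} + 0 = 40 i \sqrt{3}$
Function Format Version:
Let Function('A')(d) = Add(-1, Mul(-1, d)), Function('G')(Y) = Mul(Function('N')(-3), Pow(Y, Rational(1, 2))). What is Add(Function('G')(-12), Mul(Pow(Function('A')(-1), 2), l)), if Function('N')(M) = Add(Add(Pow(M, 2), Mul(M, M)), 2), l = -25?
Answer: Mul(40, I, Pow(3, Rational(1, 2))) ≈ Mul(69.282, I)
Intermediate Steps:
Function('N')(M) = Add(2, Mul(2, Pow(M, 2))) (Function('N')(M) = Add(Add(Pow(M, 2), Pow(M, 2)), 2) = Add(Mul(2, Pow(M, 2)), 2) = Add(2, Mul(2, Pow(M, 2))))
Function('G')(Y) = Mul(20, Pow(Y, Rational(1, 2))) (Function('G')(Y) = Mul(Add(2, Mul(2, Pow(-3, 2))), Pow(Y, Rational(1, 2))) = Mul(Add(2, Mul(2, 9)), Pow(Y, Rational(1, 2))) = Mul(Add(2, 18), Pow(Y, Rational(1, 2))) = Mul(20, Pow(Y, Rational(1, 2))))
Add(Function('G')(-12), Mul(Pow(Function('A')(-1), 2), l)) = Add(Mul(20, Pow(-12, Rational(1, 2))), Mul(Pow(Add(-1, Mul(-1, -1)), 2), -25)) = Add(Mul(20, Mul(2, I, Pow(3, Rational(1, 2)))), Mul(Pow(Add(-1, 1), 2), -25)) = Add(Mul(40, I, Pow(3, Rational(1, 2))), Mul(Pow(0, 2), -25)) = Add(Mul(40, I, Pow(3, Rational(1, 2))), Mul(0, -25)) = Add(Mul(40, I, Pow(3, Rational(1, 2))), 0) = Mul(40, I, Pow(3, Rational(1, 2)))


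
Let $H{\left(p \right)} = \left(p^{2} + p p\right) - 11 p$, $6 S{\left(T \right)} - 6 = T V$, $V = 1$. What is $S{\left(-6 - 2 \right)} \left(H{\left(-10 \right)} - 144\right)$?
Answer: $- \frac{166}{3} \approx -55.333$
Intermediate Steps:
$S{\left(T \right)} = 1 + \frac{T}{6}$ ($S{\left(T \right)} = 1 + \frac{T 1}{6} = 1 + \frac{T}{6}$)
$H{\left(p \right)} = - 11 p + 2 p^{2}$ ($H{\left(p \right)} = \left(p^{2} + p^{2}\right) - 11 p = 2 p^{2} - 11 p = - 11 p + 2 p^{2}$)
$S{\left(-6 - 2 \right)} \left(H{\left(-10 \right)} - 144\right) = \left(1 + \frac{-6 - 2}{6}\right) \left(- 10 \left(-11 + 2 \left(-10\right)\right) - 144\right) = \left(1 + \frac{1}{6} \left(-8\right)\right) \left(- 10 \left(-11 - 20\right) - 144\right) = \left(1 - \frac{4}{3}\right) \left(\left(-10\right) \left(-31\right) - 144\right) = - \frac{310 - 144}{3} = \left(- \frac{1}{3}\right) 166 = - \frac{166}{3}$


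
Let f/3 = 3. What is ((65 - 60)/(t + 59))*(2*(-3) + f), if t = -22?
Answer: 15/37 ≈ 0.40541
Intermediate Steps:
f = 9 (f = 3*3 = 9)
((65 - 60)/(t + 59))*(2*(-3) + f) = ((65 - 60)/(-22 + 59))*(2*(-3) + 9) = (5/37)*(-6 + 9) = (5*(1/37))*3 = (5/37)*3 = 15/37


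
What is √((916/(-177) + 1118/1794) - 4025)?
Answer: I*√7420214414/1357 ≈ 63.479*I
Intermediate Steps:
√((916/(-177) + 1118/1794) - 4025) = √((916*(-1/177) + 1118*(1/1794)) - 4025) = √((-916/177 + 43/69) - 4025) = √(-6177/1357 - 4025) = √(-5468102/1357) = I*√7420214414/1357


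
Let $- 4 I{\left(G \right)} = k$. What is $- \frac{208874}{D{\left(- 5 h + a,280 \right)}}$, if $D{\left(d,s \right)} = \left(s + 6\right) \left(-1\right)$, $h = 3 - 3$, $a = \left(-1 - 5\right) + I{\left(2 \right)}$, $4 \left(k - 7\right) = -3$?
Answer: $\frac{104437}{143} \approx 730.33$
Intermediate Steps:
$k = \frac{25}{4}$ ($k = 7 + \frac{1}{4} \left(-3\right) = 7 - \frac{3}{4} = \frac{25}{4} \approx 6.25$)
$I{\left(G \right)} = - \frac{25}{16}$ ($I{\left(G \right)} = \left(- \frac{1}{4}\right) \frac{25}{4} = - \frac{25}{16}$)
$a = - \frac{121}{16}$ ($a = \left(-1 - 5\right) - \frac{25}{16} = -6 - \frac{25}{16} = - \frac{121}{16} \approx -7.5625$)
$h = 0$
$D{\left(d,s \right)} = -6 - s$ ($D{\left(d,s \right)} = \left(6 + s\right) \left(-1\right) = -6 - s$)
$- \frac{208874}{D{\left(- 5 h + a,280 \right)}} = - \frac{208874}{-6 - 280} = - \frac{208874}{-286} = \left(-208874\right) \left(- \frac{1}{286}\right) = \frac{104437}{143}$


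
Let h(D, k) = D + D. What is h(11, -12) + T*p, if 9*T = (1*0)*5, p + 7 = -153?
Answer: 22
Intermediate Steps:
p = -160 (p = -7 - 153 = -160)
h(D, k) = 2*D
T = 0 (T = ((1*0)*5)/9 = (0*5)/9 = (1/9)*0 = 0)
h(11, -12) + T*p = 2*11 + 0*(-160) = 22 + 0 = 22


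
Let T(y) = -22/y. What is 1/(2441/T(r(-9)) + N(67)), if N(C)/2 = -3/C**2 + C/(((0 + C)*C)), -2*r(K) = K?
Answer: -197516/98613209 ≈ -0.0020029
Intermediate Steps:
r(K) = -K/2
N(C) = -6/C**2 + 2/C (N(C) = 2*(-3/C**2 + C/(((0 + C)*C))) = 2*(-3/C**2 + C/((C*C))) = 2*(-3/C**2 + C/(C**2)) = 2*(-3/C**2 + C/C**2) = 2*(-3/C**2 + 1/C) = 2*(1/C - 3/C**2) = -6/C**2 + 2/C)
1/(2441/T(r(-9)) + N(67)) = 1/(2441/((-22/((-1/2*(-9))))) + 2*(-3 + 67)/67**2) = 1/(2441/((-22/9/2)) + 2*(1/4489)*64) = 1/(2441/((-22*2/9)) + 128/4489) = 1/(2441/(-44/9) + 128/4489) = 1/(2441*(-9/44) + 128/4489) = 1/(-21969/44 + 128/4489) = 1/(-98613209/197516) = -197516/98613209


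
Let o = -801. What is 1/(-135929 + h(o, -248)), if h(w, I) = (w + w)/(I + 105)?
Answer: -143/19436245 ≈ -7.3574e-6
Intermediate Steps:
h(w, I) = 2*w/(105 + I) (h(w, I) = (2*w)/(105 + I) = 2*w/(105 + I))
1/(-135929 + h(o, -248)) = 1/(-135929 + 2*(-801)/(105 - 248)) = 1/(-135929 + 2*(-801)/(-143)) = 1/(-135929 + 2*(-801)*(-1/143)) = 1/(-135929 + 1602/143) = 1/(-19436245/143) = -143/19436245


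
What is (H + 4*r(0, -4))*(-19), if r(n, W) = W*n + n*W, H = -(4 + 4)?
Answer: 152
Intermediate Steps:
H = -8 (H = -1*8 = -8)
r(n, W) = 2*W*n (r(n, W) = W*n + W*n = 2*W*n)
(H + 4*r(0, -4))*(-19) = (-8 + 4*(2*(-4)*0))*(-19) = (-8 + 4*0)*(-19) = (-8 + 0)*(-19) = -8*(-19) = 152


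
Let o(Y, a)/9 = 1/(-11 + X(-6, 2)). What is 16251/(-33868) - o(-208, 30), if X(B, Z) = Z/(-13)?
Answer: 1606161/4910860 ≈ 0.32706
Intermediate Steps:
X(B, Z) = -Z/13 (X(B, Z) = Z*(-1/13) = -Z/13)
o(Y, a) = -117/145 (o(Y, a) = 9/(-11 - 1/13*2) = 9/(-11 - 2/13) = 9/(-145/13) = 9*(-13/145) = -117/145)
16251/(-33868) - o(-208, 30) = 16251/(-33868) - 1*(-117/145) = 16251*(-1/33868) + 117/145 = -16251/33868 + 117/145 = 1606161/4910860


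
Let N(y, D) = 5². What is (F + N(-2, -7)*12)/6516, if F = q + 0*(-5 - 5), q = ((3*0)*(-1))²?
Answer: 25/543 ≈ 0.046041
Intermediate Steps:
N(y, D) = 25
q = 0 (q = (0*(-1))² = 0² = 0)
F = 0 (F = 0 + 0*(-5 - 5) = 0 + 0*(-10) = 0 + 0 = 0)
(F + N(-2, -7)*12)/6516 = (0 + 25*12)/6516 = (0 + 300)*(1/6516) = 300*(1/6516) = 25/543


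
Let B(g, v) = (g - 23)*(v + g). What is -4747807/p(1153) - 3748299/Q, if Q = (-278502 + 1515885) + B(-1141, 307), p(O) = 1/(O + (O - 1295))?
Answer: -3533078600463914/736053 ≈ -4.8000e+9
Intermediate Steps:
B(g, v) = (-23 + g)*(g + v)
p(O) = 1/(-1295 + 2*O) (p(O) = 1/(O + (-1295 + O)) = 1/(-1295 + 2*O))
Q = 2208159 (Q = (-278502 + 1515885) + ((-1141)**2 - 23*(-1141) - 23*307 - 1141*307) = 1237383 + (1301881 + 26243 - 7061 - 350287) = 1237383 + 970776 = 2208159)
-4747807/p(1153) - 3748299/Q = -4747807/(1/(-1295 + 2*1153)) - 3748299/2208159 = -4747807/(1/(-1295 + 2306)) - 3748299*1/2208159 = -4747807/(1/1011) - 1249433/736053 = -4747807/1/1011 - 1249433/736053 = -4747807*1011 - 1249433/736053 = -4800032877 - 1249433/736053 = -3533078600463914/736053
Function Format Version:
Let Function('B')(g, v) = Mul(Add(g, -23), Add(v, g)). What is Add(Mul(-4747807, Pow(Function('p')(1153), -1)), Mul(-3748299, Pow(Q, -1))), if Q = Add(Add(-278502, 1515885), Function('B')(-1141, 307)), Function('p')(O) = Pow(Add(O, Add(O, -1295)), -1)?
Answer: Rational(-3533078600463914, 736053) ≈ -4.8000e+9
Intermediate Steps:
Function('B')(g, v) = Mul(Add(-23, g), Add(g, v))
Function('p')(O) = Pow(Add(-1295, Mul(2, O)), -1) (Function('p')(O) = Pow(Add(O, Add(-1295, O)), -1) = Pow(Add(-1295, Mul(2, O)), -1))
Q = 2208159 (Q = Add(Add(-278502, 1515885), Add(Pow(-1141, 2), Mul(-23, -1141), Mul(-23, 307), Mul(-1141, 307))) = Add(1237383, Add(1301881, 26243, -7061, -350287)) = Add(1237383, 970776) = 2208159)
Add(Mul(-4747807, Pow(Function('p')(1153), -1)), Mul(-3748299, Pow(Q, -1))) = Add(Mul(-4747807, Pow(Pow(Add(-1295, Mul(2, 1153)), -1), -1)), Mul(-3748299, Pow(2208159, -1))) = Add(Mul(-4747807, Pow(Pow(Add(-1295, 2306), -1), -1)), Mul(-3748299, Rational(1, 2208159))) = Add(Mul(-4747807, Pow(Pow(1011, -1), -1)), Rational(-1249433, 736053)) = Add(Mul(-4747807, Pow(Rational(1, 1011), -1)), Rational(-1249433, 736053)) = Add(Mul(-4747807, 1011), Rational(-1249433, 736053)) = Add(-4800032877, Rational(-1249433, 736053)) = Rational(-3533078600463914, 736053)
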